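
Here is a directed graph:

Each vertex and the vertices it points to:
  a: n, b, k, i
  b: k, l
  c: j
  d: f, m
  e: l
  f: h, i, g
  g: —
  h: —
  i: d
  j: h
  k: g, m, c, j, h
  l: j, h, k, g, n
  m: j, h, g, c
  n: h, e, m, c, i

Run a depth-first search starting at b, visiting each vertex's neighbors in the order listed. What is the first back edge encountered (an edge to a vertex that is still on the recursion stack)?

DFS from b (visiting each vertex's neighbors in the order listed); mark gray on enter, black on exit:
b gray
  k gray
    g gray
    g black
    m gray
      j gray
        h gray
        h black
      j black
      m→h: h black — skip
      m→g: g black — skip
      c gray
        c→j: j black — skip
      c black
    m black
    k→c: c black — skip
    k→j: j black — skip
    k→h: h black — skip
  k black
  l gray
    l→j: j black — skip
    l→h: h black — skip
    l→k: k black — skip
    l→g: g black — skip
    n gray
      n→h: h black — skip
      e gray
        e→l: l is gray → back edge
First back edge: e → l.

e->l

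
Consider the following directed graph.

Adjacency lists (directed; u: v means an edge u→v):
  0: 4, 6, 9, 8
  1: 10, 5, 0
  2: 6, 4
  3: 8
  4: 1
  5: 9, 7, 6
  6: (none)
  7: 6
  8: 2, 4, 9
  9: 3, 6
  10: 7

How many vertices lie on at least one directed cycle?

A vertex is on a directed cycle iff it belongs to a strongly connected component of size ≥ 2 (or has a self-loop).
The vertices on cycles are {0, 1, 2, 3, 4, 5, 8, 9} — 8 in total.

8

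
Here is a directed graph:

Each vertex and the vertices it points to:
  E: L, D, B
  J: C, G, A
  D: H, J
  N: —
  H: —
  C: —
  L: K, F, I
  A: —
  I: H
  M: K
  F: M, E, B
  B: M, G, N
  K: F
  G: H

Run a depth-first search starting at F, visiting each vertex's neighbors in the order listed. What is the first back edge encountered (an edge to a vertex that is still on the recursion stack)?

K->F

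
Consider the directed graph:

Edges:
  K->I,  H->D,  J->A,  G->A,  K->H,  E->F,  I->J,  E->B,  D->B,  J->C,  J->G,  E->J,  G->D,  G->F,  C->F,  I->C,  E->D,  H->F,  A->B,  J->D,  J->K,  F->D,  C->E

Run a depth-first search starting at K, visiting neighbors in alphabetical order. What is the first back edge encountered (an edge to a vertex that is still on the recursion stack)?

DFS from K (visiting neighbors in alphabetical order); mark gray on enter, black on exit:
K gray
  H gray
    D gray
      B gray
      B black
    D black
    F gray
      F→D: D black — skip
    F black
  H black
  I gray
    C gray
      E gray
        E→B: B black — skip
        E→D: D black — skip
        E→F: F black — skip
        J gray
          A gray
            A→B: B black — skip
          A black
          J→C: C is gray → back edge
First back edge: J → C.

J->C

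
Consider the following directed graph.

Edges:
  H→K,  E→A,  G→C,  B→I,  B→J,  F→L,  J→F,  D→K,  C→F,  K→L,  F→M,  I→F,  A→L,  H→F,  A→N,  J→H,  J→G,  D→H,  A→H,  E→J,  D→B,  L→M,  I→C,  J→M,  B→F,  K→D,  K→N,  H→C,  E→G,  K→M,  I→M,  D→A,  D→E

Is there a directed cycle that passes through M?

No

M lies on a cycle iff there is a path from M back to itself.
Exploring from M, it never reaches itself; equivalently, its strongly connected component is a singleton.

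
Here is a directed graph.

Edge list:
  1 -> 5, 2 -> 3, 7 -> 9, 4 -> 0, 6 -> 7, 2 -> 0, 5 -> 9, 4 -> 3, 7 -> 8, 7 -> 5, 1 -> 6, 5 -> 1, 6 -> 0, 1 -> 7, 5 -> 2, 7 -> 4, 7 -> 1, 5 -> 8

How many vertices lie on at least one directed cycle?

A vertex is on a directed cycle iff it belongs to a strongly connected component of size ≥ 2 (or has a self-loop).
The vertices on cycles are {1, 5, 6, 7} — 4 in total.

4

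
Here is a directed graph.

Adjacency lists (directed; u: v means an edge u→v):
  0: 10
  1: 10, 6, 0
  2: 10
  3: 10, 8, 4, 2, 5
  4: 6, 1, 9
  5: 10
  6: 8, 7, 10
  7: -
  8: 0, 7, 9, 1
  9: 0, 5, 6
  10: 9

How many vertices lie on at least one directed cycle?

7

A vertex is on a directed cycle iff it belongs to a strongly connected component of size ≥ 2 (or has a self-loop).
The vertices on cycles are {0, 1, 5, 6, 8, 9, 10} — 7 in total.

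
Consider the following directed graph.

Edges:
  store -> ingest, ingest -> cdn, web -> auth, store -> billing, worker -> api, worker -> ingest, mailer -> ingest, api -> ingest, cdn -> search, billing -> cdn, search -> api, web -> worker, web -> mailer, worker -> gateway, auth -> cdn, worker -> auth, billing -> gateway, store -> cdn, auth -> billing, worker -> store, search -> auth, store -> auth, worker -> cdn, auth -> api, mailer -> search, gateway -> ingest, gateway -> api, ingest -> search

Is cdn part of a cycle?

cdn is on a cycle iff cdn can reach itself via ≥1 edge.
cdn → search → auth → cdn — yes.

Yes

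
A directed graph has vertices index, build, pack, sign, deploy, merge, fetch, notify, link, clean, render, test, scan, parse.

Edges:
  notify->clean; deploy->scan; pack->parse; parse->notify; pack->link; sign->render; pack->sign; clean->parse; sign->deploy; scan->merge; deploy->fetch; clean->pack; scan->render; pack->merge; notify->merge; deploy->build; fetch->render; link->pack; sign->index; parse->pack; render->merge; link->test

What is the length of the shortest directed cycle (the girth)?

2

For each vertex v, BFS finds the shortest path from v back to v.
The shortest such closed walk is pack → parse → pack, length 2.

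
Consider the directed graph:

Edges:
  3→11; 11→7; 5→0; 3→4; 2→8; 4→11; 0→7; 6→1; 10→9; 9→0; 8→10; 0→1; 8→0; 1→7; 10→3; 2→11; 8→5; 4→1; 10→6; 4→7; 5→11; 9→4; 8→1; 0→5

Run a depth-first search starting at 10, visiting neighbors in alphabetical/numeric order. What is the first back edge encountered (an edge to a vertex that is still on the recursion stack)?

DFS from 10 (visiting neighbors in alphabetical/numeric order); mark gray on enter, black on exit:
10 gray
  3 gray
    4 gray
      1 gray
        7 gray
        7 black
      1 black
      4→7: 7 black — skip
      11 gray
        11→7: 7 black — skip
      11 black
    4 black
    3→11: 11 black — skip
  3 black
  6 gray
    6→1: 1 black — skip
  6 black
  9 gray
    0 gray
      0→1: 1 black — skip
      5 gray
        5→0: 0 is gray → back edge
First back edge: 5 → 0.

5->0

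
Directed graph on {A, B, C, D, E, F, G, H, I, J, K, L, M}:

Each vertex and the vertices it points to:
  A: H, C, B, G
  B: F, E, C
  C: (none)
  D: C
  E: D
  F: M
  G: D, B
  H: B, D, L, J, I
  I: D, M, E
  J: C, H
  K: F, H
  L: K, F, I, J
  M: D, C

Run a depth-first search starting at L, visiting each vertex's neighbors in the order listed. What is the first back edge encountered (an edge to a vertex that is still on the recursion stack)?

H→L

DFS from L (visiting each vertex's neighbors in the order listed); mark gray on enter, black on exit:
L gray
  K gray
    F gray
      M gray
        D gray
          C gray
          C black
        D black
        M→C: C black — skip
      M black
    F black
    H gray
      B gray
        B→F: F black — skip
        E gray
          E→D: D black — skip
        E black
        B→C: C black — skip
      B black
      H→D: D black — skip
      H→L: L is gray → back edge
First back edge: H → L.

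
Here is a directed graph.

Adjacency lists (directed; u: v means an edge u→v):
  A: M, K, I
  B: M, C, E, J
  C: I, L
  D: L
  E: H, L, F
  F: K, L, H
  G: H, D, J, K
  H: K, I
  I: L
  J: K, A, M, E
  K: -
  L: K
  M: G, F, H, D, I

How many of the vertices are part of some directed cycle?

4

A vertex is on a directed cycle iff it belongs to a strongly connected component of size ≥ 2 (or has a self-loop).
The vertices on cycles are {A, G, J, M} — 4 in total.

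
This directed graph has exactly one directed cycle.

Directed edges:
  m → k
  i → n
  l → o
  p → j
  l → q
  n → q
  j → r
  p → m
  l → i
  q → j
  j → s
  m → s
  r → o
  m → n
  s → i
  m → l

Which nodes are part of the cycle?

DFS with gray/black marking from j:
j gray
  s gray
    i gray
      n gray
        q gray
          q→j: j is gray → back edge
Back edge closes the cycle j → s → i → n → q → j; its vertices are {i, j, n, q, s}.

i, j, n, q, s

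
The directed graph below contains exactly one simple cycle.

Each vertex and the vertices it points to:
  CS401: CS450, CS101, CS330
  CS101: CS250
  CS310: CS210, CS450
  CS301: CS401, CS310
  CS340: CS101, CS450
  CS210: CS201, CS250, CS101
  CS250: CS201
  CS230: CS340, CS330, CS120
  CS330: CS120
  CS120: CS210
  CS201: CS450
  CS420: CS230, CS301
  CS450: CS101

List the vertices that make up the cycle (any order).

CS101, CS201, CS250, CS450

DFS with gray/black marking from CS450:
CS450 gray
  CS101 gray
    CS250 gray
      CS201 gray
        CS201→CS450: CS450 is gray → back edge
Back edge closes the cycle CS450 → CS101 → CS250 → CS201 → CS450; its vertices are {CS101, CS201, CS250, CS450}.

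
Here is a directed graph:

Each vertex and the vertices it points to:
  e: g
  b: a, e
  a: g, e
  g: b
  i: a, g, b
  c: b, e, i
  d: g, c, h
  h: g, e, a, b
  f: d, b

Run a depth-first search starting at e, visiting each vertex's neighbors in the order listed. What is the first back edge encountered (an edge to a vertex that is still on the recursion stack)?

DFS from e (visiting each vertex's neighbors in the order listed); mark gray on enter, black on exit:
e gray
  g gray
    b gray
      a gray
        a→g: g is gray → back edge
First back edge: a → g.

a→g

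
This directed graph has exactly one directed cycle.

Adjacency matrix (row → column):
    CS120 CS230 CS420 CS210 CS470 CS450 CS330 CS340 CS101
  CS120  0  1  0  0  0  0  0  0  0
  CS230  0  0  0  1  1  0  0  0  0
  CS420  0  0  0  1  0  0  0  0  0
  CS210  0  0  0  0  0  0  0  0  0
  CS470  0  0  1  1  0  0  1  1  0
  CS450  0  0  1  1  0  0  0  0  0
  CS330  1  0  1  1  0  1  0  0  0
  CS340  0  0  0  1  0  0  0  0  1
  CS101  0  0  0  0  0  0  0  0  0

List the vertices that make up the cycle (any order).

CS120, CS230, CS330, CS470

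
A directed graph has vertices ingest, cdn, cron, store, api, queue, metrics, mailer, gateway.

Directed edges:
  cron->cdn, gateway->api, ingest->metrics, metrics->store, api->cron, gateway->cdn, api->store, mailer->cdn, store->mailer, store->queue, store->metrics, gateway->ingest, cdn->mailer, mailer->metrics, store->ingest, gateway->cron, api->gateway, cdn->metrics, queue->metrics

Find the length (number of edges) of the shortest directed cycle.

2

For each vertex v, BFS finds the shortest path from v back to v.
The shortest such closed walk is gateway → api → gateway, length 2.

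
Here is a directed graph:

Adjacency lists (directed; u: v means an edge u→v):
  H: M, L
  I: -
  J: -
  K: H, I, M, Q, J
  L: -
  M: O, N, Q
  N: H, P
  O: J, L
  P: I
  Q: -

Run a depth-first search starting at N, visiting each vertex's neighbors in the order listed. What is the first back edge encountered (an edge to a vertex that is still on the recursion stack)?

M→N

DFS from N (visiting each vertex's neighbors in the order listed); mark gray on enter, black on exit:
N gray
  H gray
    M gray
      O gray
        J gray
        J black
        L gray
        L black
      O black
      M→N: N is gray → back edge
First back edge: M → N.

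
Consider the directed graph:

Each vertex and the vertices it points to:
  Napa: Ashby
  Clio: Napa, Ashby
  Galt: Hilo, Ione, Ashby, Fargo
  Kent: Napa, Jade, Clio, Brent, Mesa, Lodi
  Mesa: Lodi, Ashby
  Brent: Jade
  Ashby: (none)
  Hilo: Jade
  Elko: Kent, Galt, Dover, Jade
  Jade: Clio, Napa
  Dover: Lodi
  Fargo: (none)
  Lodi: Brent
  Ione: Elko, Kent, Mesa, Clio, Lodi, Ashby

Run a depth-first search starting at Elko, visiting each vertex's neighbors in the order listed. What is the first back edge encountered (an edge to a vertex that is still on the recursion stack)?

Ione→Elko

DFS from Elko (visiting each vertex's neighbors in the order listed); mark gray on enter, black on exit:
Elko gray
  Kent gray
    Napa gray
      Ashby gray
      Ashby black
    Napa black
    Jade gray
      Clio gray
        Clio→Napa: Napa black — skip
        Clio→Ashby: Ashby black — skip
      Clio black
      Jade→Napa: Napa black — skip
    Jade black
    Kent→Clio: Clio black — skip
    Brent gray
      Brent→Jade: Jade black — skip
    Brent black
    Mesa gray
      Lodi gray
        Lodi→Brent: Brent black — skip
      Lodi black
      Mesa→Ashby: Ashby black — skip
    Mesa black
    Kent→Lodi: Lodi black — skip
  Kent black
  Galt gray
    Hilo gray
      Hilo→Jade: Jade black — skip
    Hilo black
    Ione gray
      Ione→Elko: Elko is gray → back edge
First back edge: Ione → Elko.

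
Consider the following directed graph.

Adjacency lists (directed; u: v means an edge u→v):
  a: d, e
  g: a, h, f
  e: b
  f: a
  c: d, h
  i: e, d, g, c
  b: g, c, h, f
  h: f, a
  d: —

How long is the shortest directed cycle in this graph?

4

For each vertex v, BFS finds the shortest path from v back to v.
The shortest such closed walk is e → b → g → a → e, length 4.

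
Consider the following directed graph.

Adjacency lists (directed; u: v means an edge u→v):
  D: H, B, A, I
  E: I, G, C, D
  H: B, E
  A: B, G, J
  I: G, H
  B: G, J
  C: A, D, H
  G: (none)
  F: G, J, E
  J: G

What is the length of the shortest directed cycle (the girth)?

3

For each vertex v, BFS finds the shortest path from v back to v.
The shortest such closed walk is E → C → H → E, length 3.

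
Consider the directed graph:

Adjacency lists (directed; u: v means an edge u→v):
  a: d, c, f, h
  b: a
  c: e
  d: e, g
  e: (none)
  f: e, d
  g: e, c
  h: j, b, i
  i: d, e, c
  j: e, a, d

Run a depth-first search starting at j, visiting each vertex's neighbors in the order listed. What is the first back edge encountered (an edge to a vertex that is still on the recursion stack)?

DFS from j (visiting each vertex's neighbors in the order listed); mark gray on enter, black on exit:
j gray
  e gray
  e black
  a gray
    d gray
      d→e: e black — skip
      g gray
        g→e: e black — skip
        c gray
          c→e: e black — skip
        c black
      g black
    d black
    a→c: c black — skip
    f gray
      f→e: e black — skip
      f→d: d black — skip
    f black
    h gray
      h→j: j is gray → back edge
First back edge: h → j.

h→j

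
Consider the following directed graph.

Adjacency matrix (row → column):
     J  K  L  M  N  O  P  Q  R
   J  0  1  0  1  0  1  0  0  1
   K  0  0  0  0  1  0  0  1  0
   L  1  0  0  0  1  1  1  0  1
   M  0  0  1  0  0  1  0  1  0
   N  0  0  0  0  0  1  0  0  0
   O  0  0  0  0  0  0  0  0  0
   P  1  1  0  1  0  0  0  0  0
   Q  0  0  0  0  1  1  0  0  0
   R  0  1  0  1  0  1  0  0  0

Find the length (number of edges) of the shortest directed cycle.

3

For each vertex v, BFS finds the shortest path from v back to v.
The shortest such closed walk is P → M → L → P, length 3.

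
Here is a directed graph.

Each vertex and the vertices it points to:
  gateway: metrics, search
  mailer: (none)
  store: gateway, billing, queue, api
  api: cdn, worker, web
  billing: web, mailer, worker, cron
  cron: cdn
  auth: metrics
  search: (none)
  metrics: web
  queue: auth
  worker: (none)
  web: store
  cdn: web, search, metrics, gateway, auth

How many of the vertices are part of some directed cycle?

10

A vertex is on a directed cycle iff it belongs to a strongly connected component of size ≥ 2 (or has a self-loop).
The vertices on cycles are {api, cdn, web, auth, cron, queue, store, billing, gateway, metrics} — 10 in total.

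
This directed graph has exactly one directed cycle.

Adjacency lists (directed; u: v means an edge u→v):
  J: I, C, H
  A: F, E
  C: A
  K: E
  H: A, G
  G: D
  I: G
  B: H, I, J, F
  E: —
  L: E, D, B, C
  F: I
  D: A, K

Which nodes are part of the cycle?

A, D, F, G, I

DFS with gray/black marking from F:
F gray
  I gray
    G gray
      D gray
        A gray
          A→F: F is gray → back edge
Back edge closes the cycle F → I → G → D → A → F; its vertices are {A, D, F, G, I}.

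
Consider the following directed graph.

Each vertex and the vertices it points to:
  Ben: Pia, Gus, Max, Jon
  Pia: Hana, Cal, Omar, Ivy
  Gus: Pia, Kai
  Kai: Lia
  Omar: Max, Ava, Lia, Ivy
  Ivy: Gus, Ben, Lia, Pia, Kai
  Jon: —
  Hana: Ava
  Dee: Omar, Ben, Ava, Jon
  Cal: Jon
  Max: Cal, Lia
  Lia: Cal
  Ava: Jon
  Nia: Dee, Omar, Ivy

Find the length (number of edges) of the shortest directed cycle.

For each vertex v, BFS finds the shortest path from v back to v.
The shortest such closed walk is Ivy → Pia → Ivy, length 2.

2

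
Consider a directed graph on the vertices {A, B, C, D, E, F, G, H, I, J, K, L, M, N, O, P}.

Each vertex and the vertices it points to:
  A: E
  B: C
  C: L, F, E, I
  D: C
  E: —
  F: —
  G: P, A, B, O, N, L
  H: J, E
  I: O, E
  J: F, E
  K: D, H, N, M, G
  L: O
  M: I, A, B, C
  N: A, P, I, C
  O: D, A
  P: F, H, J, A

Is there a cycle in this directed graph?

Yes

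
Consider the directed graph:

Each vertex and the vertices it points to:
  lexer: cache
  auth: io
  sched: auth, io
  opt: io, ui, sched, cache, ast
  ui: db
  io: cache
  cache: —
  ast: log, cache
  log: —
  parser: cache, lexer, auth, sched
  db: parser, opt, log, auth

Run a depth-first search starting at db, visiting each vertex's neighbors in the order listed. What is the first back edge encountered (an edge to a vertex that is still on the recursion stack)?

ui->db

DFS from db (visiting each vertex's neighbors in the order listed); mark gray on enter, black on exit:
db gray
  parser gray
    cache gray
    cache black
    lexer gray
      lexer→cache: cache black — skip
    lexer black
    auth gray
      io gray
        io→cache: cache black — skip
      io black
    auth black
    sched gray
      sched→auth: auth black — skip
      sched→io: io black — skip
    sched black
  parser black
  opt gray
    opt→io: io black — skip
    ui gray
      ui→db: db is gray → back edge
First back edge: ui → db.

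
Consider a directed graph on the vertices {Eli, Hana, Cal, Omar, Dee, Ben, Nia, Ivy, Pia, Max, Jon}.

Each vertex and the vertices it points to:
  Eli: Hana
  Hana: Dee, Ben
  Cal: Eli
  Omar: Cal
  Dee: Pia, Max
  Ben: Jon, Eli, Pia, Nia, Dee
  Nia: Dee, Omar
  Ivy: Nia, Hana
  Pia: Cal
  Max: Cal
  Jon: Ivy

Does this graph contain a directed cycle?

Yes

DFS with white/gray/black marking, starting from Ivy:
Ivy gray
  Nia gray
    Dee gray
      Pia gray
        Cal gray
          Eli gray
            Hana gray
              Hana→Dee: Dee is gray → back edge
Back edge found, so a cycle exists: Dee → Pia → Cal → Eli → Hana → Dee.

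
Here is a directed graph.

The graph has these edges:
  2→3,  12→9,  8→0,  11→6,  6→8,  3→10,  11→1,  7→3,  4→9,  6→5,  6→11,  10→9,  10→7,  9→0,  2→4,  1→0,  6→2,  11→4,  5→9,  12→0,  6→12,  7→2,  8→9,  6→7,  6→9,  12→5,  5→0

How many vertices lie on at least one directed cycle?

A vertex is on a directed cycle iff it belongs to a strongly connected component of size ≥ 2 (or has a self-loop).
The vertices on cycles are {2, 3, 6, 7, 10, 11} — 6 in total.

6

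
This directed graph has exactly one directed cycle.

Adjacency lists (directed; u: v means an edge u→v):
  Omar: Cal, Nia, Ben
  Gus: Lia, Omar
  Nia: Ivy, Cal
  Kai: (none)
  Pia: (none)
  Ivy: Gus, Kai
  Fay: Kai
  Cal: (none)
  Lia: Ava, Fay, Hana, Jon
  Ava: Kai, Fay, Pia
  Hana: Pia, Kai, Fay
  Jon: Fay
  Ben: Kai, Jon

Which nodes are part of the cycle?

Gus, Ivy, Nia, Omar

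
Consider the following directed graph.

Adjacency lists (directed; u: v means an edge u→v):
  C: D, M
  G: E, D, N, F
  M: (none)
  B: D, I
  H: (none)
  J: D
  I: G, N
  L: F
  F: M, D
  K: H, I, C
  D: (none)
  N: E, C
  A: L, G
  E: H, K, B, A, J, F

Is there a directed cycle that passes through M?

M lies on a cycle iff there is a path from M back to itself.
Exploring from M, it never reaches itself; equivalently, its strongly connected component is a singleton.

No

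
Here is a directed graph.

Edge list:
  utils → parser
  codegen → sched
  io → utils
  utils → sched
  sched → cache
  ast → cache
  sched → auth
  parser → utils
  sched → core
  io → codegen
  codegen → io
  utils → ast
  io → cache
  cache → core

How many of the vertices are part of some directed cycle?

A vertex is on a directed cycle iff it belongs to a strongly connected component of size ≥ 2 (or has a self-loop).
The vertices on cycles are {io, utils, parser, codegen} — 4 in total.

4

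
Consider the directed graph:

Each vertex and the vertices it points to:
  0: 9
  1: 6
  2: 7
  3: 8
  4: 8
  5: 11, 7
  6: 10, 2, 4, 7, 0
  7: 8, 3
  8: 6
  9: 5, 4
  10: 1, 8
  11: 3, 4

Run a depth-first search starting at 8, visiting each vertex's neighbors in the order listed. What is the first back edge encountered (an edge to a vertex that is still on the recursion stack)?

1->6

DFS from 8 (visiting each vertex's neighbors in the order listed); mark gray on enter, black on exit:
8 gray
  6 gray
    10 gray
      1 gray
        1→6: 6 is gray → back edge
First back edge: 1 → 6.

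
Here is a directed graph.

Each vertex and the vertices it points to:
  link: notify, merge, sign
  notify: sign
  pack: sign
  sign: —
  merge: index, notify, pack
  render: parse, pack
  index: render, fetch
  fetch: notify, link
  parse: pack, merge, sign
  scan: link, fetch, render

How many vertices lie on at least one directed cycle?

6

A vertex is on a directed cycle iff it belongs to a strongly connected component of size ≥ 2 (or has a self-loop).
The vertices on cycles are {link, fetch, index, merge, parse, render} — 6 in total.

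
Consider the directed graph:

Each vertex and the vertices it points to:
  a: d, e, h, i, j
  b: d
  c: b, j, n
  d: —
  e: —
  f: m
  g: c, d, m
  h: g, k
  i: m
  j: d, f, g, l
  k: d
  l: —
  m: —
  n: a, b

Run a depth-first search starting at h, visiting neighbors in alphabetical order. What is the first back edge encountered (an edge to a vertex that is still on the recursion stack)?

DFS from h (visiting neighbors in alphabetical order); mark gray on enter, black on exit:
h gray
  g gray
    c gray
      b gray
        d gray
        d black
      b black
      j gray
        j→d: d black — skip
        f gray
          m gray
          m black
        f black
        j→g: g is gray → back edge
First back edge: j → g.

j->g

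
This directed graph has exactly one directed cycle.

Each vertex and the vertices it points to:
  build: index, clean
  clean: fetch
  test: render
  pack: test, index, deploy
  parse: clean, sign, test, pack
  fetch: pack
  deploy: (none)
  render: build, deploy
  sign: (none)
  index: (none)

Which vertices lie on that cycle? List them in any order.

DFS with gray/black marking from clean:
clean gray
  fetch gray
    pack gray
      test gray
        render gray
          build gray
            index gray
            index black
            build→clean: clean is gray → back edge
Back edge closes the cycle clean → fetch → pack → test → render → build → clean; its vertices are {pack, test, build, clean, fetch, render}.

pack, test, build, clean, fetch, render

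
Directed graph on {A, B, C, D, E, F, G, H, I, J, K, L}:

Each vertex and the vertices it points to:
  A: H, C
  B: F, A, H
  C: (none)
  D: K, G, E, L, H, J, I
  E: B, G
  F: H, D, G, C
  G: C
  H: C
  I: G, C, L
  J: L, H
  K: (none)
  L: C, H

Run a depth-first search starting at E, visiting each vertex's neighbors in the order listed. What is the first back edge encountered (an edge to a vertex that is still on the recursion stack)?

D->E

DFS from E (visiting each vertex's neighbors in the order listed); mark gray on enter, black on exit:
E gray
  B gray
    F gray
      H gray
        C gray
        C black
      H black
      D gray
        K gray
        K black
        G gray
          G→C: C black — skip
        G black
        D→E: E is gray → back edge
First back edge: D → E.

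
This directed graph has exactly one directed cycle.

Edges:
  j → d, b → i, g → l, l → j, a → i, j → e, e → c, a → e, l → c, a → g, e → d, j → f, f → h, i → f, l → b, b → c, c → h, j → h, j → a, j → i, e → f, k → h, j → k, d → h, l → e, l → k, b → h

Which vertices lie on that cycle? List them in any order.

a, g, j, l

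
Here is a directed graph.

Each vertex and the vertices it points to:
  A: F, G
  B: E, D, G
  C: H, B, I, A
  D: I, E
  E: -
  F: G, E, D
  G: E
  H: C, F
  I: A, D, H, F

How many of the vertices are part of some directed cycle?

7

A vertex is on a directed cycle iff it belongs to a strongly connected component of size ≥ 2 (or has a self-loop).
The vertices on cycles are {A, B, C, D, F, H, I} — 7 in total.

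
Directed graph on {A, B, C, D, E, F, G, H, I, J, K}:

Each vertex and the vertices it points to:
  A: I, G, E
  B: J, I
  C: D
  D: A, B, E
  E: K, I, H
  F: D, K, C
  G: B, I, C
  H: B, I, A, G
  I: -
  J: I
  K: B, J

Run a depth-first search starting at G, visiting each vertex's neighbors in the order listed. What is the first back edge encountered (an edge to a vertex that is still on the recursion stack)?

DFS from G (visiting each vertex's neighbors in the order listed); mark gray on enter, black on exit:
G gray
  B gray
    J gray
      I gray
      I black
    J black
    B→I: I black — skip
  B black
  G→I: I black — skip
  C gray
    D gray
      A gray
        A→I: I black — skip
        A→G: G is gray → back edge
First back edge: A → G.

A->G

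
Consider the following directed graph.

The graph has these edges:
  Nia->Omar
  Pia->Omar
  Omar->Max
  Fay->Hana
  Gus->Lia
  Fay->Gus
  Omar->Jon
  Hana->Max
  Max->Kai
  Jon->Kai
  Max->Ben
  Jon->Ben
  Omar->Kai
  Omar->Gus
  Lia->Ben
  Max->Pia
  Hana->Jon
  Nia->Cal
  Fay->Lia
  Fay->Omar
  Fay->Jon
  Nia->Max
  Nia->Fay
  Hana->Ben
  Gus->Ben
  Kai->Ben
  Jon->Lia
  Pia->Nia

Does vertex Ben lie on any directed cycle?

No

Ben lies on a cycle iff there is a path from Ben back to itself.
Exploring from Ben, it never reaches itself; equivalently, its strongly connected component is a singleton.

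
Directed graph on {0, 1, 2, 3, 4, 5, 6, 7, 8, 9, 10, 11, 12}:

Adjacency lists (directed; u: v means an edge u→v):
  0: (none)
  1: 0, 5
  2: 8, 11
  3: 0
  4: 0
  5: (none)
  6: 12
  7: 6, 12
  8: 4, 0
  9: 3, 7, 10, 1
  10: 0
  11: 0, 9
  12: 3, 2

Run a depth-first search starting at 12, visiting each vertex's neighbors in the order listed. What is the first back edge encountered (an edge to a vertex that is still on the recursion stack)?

DFS from 12 (visiting each vertex's neighbors in the order listed); mark gray on enter, black on exit:
12 gray
  3 gray
    0 gray
    0 black
  3 black
  2 gray
    8 gray
      4 gray
        4→0: 0 black — skip
      4 black
      8→0: 0 black — skip
    8 black
    11 gray
      11→0: 0 black — skip
      9 gray
        9→3: 3 black — skip
        7 gray
          6 gray
            6→12: 12 is gray → back edge
First back edge: 6 → 12.

6->12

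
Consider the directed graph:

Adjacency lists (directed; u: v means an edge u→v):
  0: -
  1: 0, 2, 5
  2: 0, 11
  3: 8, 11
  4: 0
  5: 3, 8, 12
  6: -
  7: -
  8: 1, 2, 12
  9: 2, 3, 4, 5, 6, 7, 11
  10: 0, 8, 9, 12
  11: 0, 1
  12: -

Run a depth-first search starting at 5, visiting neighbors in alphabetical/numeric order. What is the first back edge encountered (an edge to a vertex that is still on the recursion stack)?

11→1

DFS from 5 (visiting neighbors in alphabetical/numeric order); mark gray on enter, black on exit:
5 gray
  3 gray
    8 gray
      1 gray
        0 gray
        0 black
        2 gray
          2→0: 0 black — skip
          11 gray
            11→0: 0 black — skip
            11→1: 1 is gray → back edge
First back edge: 11 → 1.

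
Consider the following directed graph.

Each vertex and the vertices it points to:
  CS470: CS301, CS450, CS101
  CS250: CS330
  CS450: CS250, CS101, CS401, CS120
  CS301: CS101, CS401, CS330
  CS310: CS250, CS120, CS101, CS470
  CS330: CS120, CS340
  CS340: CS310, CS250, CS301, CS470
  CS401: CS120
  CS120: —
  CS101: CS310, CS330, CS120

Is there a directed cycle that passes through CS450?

Yes

CS450 is on a cycle iff CS450 can reach itself via ≥1 edge.
CS450 → CS101 → CS310 → CS470 → CS450 — yes.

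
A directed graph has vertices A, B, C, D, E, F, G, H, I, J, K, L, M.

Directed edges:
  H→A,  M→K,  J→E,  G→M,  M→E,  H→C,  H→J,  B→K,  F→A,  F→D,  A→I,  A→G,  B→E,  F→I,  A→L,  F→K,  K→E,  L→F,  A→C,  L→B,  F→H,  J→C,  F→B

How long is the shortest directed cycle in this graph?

3

For each vertex v, BFS finds the shortest path from v back to v.
The shortest such closed walk is F → A → L → F, length 3.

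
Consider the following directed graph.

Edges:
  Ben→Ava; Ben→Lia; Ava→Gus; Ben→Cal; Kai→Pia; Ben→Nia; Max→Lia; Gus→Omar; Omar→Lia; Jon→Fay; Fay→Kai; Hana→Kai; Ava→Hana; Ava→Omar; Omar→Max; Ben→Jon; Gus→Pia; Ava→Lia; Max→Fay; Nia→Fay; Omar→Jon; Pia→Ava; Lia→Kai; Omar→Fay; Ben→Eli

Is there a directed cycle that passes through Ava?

Yes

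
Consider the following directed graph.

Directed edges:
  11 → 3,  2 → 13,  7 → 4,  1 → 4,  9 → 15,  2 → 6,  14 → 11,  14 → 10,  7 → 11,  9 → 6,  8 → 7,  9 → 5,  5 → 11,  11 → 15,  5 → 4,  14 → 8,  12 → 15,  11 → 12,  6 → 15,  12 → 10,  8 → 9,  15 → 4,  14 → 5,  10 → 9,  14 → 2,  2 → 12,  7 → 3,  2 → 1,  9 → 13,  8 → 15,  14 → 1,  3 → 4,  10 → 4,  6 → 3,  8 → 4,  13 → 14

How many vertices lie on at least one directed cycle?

10

A vertex is on a directed cycle iff it belongs to a strongly connected component of size ≥ 2 (or has a self-loop).
The vertices on cycles are {2, 5, 7, 8, 9, 10, 11, 12, 13, 14} — 10 in total.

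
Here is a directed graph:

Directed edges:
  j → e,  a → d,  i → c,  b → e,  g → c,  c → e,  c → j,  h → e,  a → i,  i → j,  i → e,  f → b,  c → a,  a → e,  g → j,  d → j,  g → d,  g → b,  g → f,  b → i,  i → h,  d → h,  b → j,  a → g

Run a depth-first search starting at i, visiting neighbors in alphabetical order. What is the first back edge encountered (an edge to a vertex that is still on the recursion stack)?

DFS from i (visiting neighbors in alphabetical order); mark gray on enter, black on exit:
i gray
  c gray
    a gray
      d gray
        h gray
          e gray
          e black
        h black
        j gray
          j→e: e black — skip
        j black
      d black
      a→e: e black — skip
      g gray
        b gray
          b→e: e black — skip
          b→i: i is gray → back edge
First back edge: b → i.

b->i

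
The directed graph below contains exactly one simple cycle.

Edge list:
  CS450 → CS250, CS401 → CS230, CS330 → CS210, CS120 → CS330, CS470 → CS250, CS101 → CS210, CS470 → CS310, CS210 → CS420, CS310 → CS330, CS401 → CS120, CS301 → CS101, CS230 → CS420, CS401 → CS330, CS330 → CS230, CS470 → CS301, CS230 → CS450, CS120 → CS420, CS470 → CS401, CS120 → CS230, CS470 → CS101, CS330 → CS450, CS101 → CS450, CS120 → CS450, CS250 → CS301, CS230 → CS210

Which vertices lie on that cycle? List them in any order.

CS101, CS250, CS301, CS450

DFS with gray/black marking from CS250:
CS250 gray
  CS301 gray
    CS101 gray
      CS210 gray
        CS420 gray
        CS420 black
      CS210 black
      CS450 gray
        CS450→CS250: CS250 is gray → back edge
Back edge closes the cycle CS250 → CS301 → CS101 → CS450 → CS250; its vertices are {CS101, CS250, CS301, CS450}.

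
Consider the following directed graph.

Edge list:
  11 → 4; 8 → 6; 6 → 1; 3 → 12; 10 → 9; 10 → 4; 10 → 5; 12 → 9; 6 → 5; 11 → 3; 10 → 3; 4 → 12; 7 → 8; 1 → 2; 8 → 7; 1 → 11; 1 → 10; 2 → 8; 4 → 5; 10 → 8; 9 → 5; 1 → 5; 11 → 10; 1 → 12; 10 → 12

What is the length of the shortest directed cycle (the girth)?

2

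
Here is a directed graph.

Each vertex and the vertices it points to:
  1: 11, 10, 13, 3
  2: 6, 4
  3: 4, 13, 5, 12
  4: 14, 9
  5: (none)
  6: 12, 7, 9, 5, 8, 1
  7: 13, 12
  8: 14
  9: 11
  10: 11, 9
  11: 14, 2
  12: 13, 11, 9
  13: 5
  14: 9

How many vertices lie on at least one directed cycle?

12

A vertex is on a directed cycle iff it belongs to a strongly connected component of size ≥ 2 (or has a self-loop).
The vertices on cycles are {1, 2, 3, 4, 6, 7, 8, 9, 10, 11, 12, 14} — 12 in total.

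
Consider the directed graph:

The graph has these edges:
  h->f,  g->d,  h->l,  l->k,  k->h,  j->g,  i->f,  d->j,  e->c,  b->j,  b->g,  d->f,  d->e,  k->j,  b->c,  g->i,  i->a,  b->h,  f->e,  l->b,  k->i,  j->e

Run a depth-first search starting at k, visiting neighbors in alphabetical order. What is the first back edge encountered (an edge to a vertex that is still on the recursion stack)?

j->g

DFS from k (visiting neighbors in alphabetical order); mark gray on enter, black on exit:
k gray
  h gray
    f gray
      e gray
        c gray
        c black
      e black
    f black
    l gray
      b gray
        b→c: c black — skip
        g gray
          d gray
            d→e: e black — skip
            d→f: f black — skip
            j gray
              j→e: e black — skip
              j→g: g is gray → back edge
First back edge: j → g.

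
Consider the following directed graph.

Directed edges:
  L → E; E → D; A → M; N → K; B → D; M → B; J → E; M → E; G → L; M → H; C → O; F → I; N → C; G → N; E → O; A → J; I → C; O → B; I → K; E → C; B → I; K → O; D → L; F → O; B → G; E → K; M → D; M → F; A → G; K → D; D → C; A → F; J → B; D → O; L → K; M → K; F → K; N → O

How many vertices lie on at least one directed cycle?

A vertex is on a directed cycle iff it belongs to a strongly connected component of size ≥ 2 (or has a self-loop).
The vertices on cycles are {B, C, D, E, G, I, K, L, N, O} — 10 in total.

10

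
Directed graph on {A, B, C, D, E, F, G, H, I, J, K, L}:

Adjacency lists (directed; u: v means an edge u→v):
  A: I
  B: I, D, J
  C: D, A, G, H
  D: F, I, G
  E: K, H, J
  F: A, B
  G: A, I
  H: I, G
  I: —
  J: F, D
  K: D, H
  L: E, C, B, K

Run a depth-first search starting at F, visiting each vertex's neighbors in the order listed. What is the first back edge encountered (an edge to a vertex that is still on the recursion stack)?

DFS from F (visiting each vertex's neighbors in the order listed); mark gray on enter, black on exit:
F gray
  A gray
    I gray
    I black
  A black
  B gray
    B→I: I black — skip
    D gray
      D→F: F is gray → back edge
First back edge: D → F.

D→F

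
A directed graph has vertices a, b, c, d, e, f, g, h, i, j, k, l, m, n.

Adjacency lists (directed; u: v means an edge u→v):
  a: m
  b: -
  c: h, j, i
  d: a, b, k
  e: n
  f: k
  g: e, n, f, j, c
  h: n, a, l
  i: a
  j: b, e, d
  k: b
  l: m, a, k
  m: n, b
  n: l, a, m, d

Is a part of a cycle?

a is on a cycle iff a can reach itself via ≥1 edge.
a → m → n → a — yes.

Yes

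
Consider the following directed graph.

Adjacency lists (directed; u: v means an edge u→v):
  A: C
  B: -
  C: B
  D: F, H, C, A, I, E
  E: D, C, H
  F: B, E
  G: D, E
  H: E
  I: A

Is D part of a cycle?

D is on a cycle iff D can reach itself via ≥1 edge.
D → E → D — yes.

Yes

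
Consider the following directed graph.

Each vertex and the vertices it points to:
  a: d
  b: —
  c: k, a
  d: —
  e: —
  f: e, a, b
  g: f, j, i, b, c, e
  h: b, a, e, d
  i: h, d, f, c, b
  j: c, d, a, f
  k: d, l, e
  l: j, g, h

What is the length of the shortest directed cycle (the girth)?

For each vertex v, BFS finds the shortest path from v back to v.
The shortest such closed walk is l → g → c → k → l, length 4.

4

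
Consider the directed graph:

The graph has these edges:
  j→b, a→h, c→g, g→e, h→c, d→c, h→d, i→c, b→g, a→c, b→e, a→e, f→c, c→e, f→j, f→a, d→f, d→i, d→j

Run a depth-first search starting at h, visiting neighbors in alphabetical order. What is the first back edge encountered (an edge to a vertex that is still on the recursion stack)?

DFS from h (visiting neighbors in alphabetical order); mark gray on enter, black on exit:
h gray
  c gray
    e gray
    e black
    g gray
      g→e: e black — skip
    g black
  c black
  d gray
    d→c: c black — skip
    f gray
      a gray
        a→c: c black — skip
        a→e: e black — skip
        a→h: h is gray → back edge
First back edge: a → h.

a→h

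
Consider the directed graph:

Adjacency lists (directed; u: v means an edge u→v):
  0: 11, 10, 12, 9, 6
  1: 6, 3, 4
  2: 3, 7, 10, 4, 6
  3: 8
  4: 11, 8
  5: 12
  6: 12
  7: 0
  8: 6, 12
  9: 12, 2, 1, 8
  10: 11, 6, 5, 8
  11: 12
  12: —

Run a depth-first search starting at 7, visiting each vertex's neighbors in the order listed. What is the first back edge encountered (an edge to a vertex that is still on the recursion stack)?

DFS from 7 (visiting each vertex's neighbors in the order listed); mark gray on enter, black on exit:
7 gray
  0 gray
    11 gray
      12 gray
      12 black
    11 black
    10 gray
      10→11: 11 black — skip
      6 gray
        6→12: 12 black — skip
      6 black
      5 gray
        5→12: 12 black — skip
      5 black
      8 gray
        8→6: 6 black — skip
        8→12: 12 black — skip
      8 black
    10 black
    0→12: 12 black — skip
    9 gray
      9→12: 12 black — skip
      2 gray
        3 gray
          3→8: 8 black — skip
        3 black
        2→7: 7 is gray → back edge
First back edge: 2 → 7.

2→7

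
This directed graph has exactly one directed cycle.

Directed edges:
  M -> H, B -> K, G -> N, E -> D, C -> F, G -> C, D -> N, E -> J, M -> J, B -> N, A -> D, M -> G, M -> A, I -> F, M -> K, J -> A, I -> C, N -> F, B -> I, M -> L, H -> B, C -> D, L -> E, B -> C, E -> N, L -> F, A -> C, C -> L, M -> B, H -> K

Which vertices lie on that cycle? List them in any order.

A, C, E, J, L

DFS with gray/black marking from L:
L gray
  E gray
    J gray
      A gray
        D gray
          N gray
            F gray
            F black
          N black
        D black
        C gray
          C→L: L is gray → back edge
Back edge closes the cycle L → E → J → A → C → L; its vertices are {A, C, E, J, L}.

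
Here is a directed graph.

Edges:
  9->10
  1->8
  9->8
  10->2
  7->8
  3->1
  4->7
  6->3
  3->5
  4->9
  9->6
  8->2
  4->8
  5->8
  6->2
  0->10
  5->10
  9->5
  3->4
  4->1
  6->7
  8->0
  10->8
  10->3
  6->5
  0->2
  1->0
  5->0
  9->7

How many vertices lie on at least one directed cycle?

10

A vertex is on a directed cycle iff it belongs to a strongly connected component of size ≥ 2 (or has a self-loop).
The vertices on cycles are {0, 1, 3, 4, 5, 6, 7, 8, 9, 10} — 10 in total.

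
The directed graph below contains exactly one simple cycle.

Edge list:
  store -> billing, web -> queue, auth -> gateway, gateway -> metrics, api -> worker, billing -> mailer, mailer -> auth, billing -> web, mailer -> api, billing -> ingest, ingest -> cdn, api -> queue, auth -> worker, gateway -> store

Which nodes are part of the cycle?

auth, store, mailer, billing, gateway

DFS with gray/black marking from billing:
billing gray
  ingest gray
    cdn gray
    cdn black
  ingest black
  web gray
    queue gray
    queue black
  web black
  mailer gray
    auth gray
      gateway gray
        store gray
          store→billing: billing is gray → back edge
Back edge closes the cycle billing → mailer → auth → gateway → store → billing; its vertices are {auth, store, mailer, billing, gateway}.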